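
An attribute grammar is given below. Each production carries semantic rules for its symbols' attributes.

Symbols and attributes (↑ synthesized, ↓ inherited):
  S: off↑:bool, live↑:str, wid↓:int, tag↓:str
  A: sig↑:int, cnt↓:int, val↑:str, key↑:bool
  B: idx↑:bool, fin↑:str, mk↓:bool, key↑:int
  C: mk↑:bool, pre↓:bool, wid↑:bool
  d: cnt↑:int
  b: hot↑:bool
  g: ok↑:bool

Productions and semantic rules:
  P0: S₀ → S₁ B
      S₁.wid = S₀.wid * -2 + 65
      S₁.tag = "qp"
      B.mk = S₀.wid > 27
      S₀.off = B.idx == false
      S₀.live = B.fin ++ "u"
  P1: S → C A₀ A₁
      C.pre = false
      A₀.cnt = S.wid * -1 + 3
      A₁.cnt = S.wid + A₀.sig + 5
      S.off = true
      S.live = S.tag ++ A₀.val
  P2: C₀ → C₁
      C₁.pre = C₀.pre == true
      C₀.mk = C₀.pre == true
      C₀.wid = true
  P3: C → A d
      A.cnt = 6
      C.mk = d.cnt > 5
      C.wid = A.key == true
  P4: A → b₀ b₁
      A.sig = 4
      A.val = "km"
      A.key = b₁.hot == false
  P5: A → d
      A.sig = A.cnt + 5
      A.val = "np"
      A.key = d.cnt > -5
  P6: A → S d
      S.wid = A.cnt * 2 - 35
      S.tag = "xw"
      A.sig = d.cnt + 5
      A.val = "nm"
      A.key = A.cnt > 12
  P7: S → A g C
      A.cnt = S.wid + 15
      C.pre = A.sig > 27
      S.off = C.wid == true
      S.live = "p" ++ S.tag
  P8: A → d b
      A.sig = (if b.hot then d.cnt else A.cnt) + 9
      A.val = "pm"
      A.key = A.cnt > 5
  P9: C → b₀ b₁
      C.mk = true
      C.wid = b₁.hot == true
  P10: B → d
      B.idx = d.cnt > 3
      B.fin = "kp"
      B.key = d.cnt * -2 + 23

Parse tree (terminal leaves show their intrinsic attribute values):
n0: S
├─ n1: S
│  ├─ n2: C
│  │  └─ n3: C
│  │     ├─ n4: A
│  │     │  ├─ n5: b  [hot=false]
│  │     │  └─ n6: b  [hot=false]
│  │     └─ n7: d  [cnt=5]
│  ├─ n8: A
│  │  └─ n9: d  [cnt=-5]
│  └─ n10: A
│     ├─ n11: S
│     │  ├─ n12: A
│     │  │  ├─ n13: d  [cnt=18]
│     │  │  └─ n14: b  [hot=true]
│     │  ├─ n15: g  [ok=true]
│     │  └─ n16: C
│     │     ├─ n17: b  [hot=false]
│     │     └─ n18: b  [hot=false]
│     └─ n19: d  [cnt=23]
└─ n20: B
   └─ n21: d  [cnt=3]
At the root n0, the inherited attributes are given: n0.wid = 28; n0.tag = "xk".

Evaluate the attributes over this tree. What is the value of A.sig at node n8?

-1

1. n0.wid = 28  [given at root]
2. n0.tag = "xk"  [given at root]
3. n1.wid = 9  [S₀.wid * -2 + 65]
4. n1.tag = "qp"  ["qp"]
5. n2.pre = false  [false]
6. n3.pre = false  [C₀.pre == true]
7. n4.cnt = 6  [6]
8. n5.hot = false  [terminal]
9. n6.hot = false  [terminal]
10. n4.sig = 4  [4]
11. n4.val = "km"  ["km"]
12. n4.key = true  [b₁.hot == false]
13. n7.cnt = 5  [terminal]
14. n3.mk = false  [d.cnt > 5]
15. n3.wid = true  [A.key == true]
16. n2.mk = false  [C₀.pre == true]
17. n2.wid = true  [true]
18. n8.cnt = -6  [S.wid * -1 + 3]
19. n9.cnt = -5  [terminal]
20. n8.sig = -1  [A.cnt + 5]
21. n8.val = "np"  ["np"]
22. n8.key = false  [d.cnt > -5]
23. n10.cnt = 13  [S.wid + A₀.sig + 5]
24. n11.wid = -9  [A.cnt * 2 - 35]
25. n11.tag = "xw"  ["xw"]
26. n12.cnt = 6  [S.wid + 15]
27. n13.cnt = 18  [terminal]
28. n14.hot = true  [terminal]
29. n12.sig = 27  [(if b.hot then d.cnt else A.cnt) + 9]
30. n12.val = "pm"  ["pm"]
31. n12.key = true  [A.cnt > 5]
32. n15.ok = true  [terminal]
33. n16.pre = false  [A.sig > 27]
34. n17.hot = false  [terminal]
35. n18.hot = false  [terminal]
36. n16.mk = true  [true]
37. n16.wid = false  [b₁.hot == true]
38. n11.off = false  [C.wid == true]
39. n11.live = "pxw"  ["p" ++ S.tag]
40. n19.cnt = 23  [terminal]
41. n10.sig = 28  [d.cnt + 5]
42. n10.val = "nm"  ["nm"]
43. n10.key = true  [A.cnt > 12]
44. n1.off = true  [true]
45. n1.live = "qpnp"  [S.tag ++ A₀.val]
46. n20.mk = true  [S₀.wid > 27]
47. n21.cnt = 3  [terminal]
48. n20.idx = false  [d.cnt > 3]
49. n20.fin = "kp"  ["kp"]
50. n20.key = 17  [d.cnt * -2 + 23]
51. n0.off = true  [B.idx == false]
52. n0.live = "kpu"  [B.fin ++ "u"]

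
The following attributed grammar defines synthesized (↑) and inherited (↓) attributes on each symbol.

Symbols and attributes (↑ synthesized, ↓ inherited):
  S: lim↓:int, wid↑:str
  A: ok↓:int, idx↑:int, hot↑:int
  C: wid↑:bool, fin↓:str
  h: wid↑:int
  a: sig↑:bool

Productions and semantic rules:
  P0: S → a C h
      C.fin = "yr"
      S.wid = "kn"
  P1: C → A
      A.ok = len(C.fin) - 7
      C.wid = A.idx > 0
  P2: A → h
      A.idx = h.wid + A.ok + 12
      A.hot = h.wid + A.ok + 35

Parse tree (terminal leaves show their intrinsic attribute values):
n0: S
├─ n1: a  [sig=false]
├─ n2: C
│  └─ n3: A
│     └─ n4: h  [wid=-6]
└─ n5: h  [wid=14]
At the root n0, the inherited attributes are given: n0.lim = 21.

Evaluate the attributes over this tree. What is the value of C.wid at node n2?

true

1. n0.lim = 21  [given at root]
2. n1.sig = false  [terminal]
3. n2.fin = "yr"  ["yr"]
4. n3.ok = -5  [len(C.fin) - 7]
5. n4.wid = -6  [terminal]
6. n3.idx = 1  [h.wid + A.ok + 12]
7. n3.hot = 24  [h.wid + A.ok + 35]
8. n2.wid = true  [A.idx > 0]
9. n5.wid = 14  [terminal]
10. n0.wid = "kn"  ["kn"]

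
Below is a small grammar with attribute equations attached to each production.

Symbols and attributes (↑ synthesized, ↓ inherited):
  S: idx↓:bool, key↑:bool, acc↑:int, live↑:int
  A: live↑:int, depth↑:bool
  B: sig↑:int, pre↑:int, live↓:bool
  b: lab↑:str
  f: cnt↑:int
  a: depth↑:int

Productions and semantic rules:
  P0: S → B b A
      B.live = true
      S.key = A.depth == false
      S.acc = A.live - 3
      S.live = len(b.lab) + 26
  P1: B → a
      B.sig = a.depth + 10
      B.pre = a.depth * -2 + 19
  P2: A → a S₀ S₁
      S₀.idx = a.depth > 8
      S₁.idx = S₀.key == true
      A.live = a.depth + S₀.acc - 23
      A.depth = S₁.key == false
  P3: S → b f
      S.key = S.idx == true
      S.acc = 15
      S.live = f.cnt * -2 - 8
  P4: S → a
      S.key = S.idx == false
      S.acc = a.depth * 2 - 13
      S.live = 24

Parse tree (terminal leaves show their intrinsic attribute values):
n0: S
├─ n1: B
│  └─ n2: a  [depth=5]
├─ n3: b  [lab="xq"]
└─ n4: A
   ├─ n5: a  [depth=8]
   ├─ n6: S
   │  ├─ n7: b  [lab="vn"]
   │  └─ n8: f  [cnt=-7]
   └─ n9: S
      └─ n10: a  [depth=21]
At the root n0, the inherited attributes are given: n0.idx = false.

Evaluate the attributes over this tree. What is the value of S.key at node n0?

true

1. n0.idx = false  [given at root]
2. n1.live = true  [true]
3. n2.depth = 5  [terminal]
4. n1.sig = 15  [a.depth + 10]
5. n1.pre = 9  [a.depth * -2 + 19]
6. n3.lab = "xq"  [terminal]
7. n5.depth = 8  [terminal]
8. n6.idx = false  [a.depth > 8]
9. n7.lab = "vn"  [terminal]
10. n8.cnt = -7  [terminal]
11. n6.key = false  [S.idx == true]
12. n6.acc = 15  [15]
13. n6.live = 6  [f.cnt * -2 - 8]
14. n9.idx = false  [S₀.key == true]
15. n10.depth = 21  [terminal]
16. n9.key = true  [S.idx == false]
17. n9.acc = 29  [a.depth * 2 - 13]
18. n9.live = 24  [24]
19. n4.live = 0  [a.depth + S₀.acc - 23]
20. n4.depth = false  [S₁.key == false]
21. n0.key = true  [A.depth == false]
22. n0.acc = -3  [A.live - 3]
23. n0.live = 28  [len(b.lab) + 26]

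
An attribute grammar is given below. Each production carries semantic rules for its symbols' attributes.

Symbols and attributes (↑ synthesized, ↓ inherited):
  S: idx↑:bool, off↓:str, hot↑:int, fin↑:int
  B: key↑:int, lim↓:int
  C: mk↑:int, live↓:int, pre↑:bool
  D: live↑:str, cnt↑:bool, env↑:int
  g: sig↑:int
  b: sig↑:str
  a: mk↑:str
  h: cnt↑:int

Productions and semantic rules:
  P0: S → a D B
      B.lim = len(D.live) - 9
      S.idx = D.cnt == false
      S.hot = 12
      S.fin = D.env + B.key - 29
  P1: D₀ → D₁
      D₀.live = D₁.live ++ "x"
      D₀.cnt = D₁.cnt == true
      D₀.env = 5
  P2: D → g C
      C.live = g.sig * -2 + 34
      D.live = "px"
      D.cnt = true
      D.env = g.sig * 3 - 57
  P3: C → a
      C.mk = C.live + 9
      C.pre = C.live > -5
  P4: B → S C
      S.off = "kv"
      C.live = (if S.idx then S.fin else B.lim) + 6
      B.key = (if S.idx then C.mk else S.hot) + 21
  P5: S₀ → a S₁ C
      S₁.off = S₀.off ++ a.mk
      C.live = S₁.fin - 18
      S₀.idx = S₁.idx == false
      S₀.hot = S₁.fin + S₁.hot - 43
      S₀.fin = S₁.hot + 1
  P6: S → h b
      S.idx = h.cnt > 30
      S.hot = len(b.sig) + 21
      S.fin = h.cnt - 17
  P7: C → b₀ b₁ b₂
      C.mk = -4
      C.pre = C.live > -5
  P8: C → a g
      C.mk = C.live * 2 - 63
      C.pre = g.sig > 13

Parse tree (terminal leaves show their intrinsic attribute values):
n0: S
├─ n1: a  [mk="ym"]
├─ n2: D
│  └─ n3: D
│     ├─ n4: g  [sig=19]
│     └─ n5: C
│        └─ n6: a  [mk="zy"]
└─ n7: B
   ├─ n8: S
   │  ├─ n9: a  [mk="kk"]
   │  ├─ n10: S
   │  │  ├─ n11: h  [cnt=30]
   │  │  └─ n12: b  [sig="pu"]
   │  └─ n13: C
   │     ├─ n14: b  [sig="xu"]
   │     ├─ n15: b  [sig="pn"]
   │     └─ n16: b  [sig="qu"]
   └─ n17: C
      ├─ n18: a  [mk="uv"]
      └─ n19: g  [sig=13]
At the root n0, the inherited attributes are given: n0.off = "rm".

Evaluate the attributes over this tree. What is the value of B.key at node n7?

18

1. n0.off = "rm"  [given at root]
2. n1.mk = "ym"  [terminal]
3. n4.sig = 19  [terminal]
4. n5.live = -4  [g.sig * -2 + 34]
5. n6.mk = "zy"  [terminal]
6. n5.mk = 5  [C.live + 9]
7. n5.pre = true  [C.live > -5]
8. n3.live = "px"  ["px"]
9. n3.cnt = true  [true]
10. n3.env = 0  [g.sig * 3 - 57]
11. n2.live = "pxx"  [D₁.live ++ "x"]
12. n2.cnt = true  [D₁.cnt == true]
13. n2.env = 5  [5]
14. n7.lim = -6  [len(D.live) - 9]
15. n8.off = "kv"  ["kv"]
16. n9.mk = "kk"  [terminal]
17. n10.off = "kvkk"  [S₀.off ++ a.mk]
18. n11.cnt = 30  [terminal]
19. n12.sig = "pu"  [terminal]
20. n10.idx = false  [h.cnt > 30]
21. n10.hot = 23  [len(b.sig) + 21]
22. n10.fin = 13  [h.cnt - 17]
23. n13.live = -5  [S₁.fin - 18]
24. n14.sig = "xu"  [terminal]
25. n15.sig = "pn"  [terminal]
26. n16.sig = "qu"  [terminal]
27. n13.mk = -4  [-4]
28. n13.pre = false  [C.live > -5]
29. n8.idx = true  [S₁.idx == false]
30. n8.hot = -7  [S₁.fin + S₁.hot - 43]
31. n8.fin = 24  [S₁.hot + 1]
32. n17.live = 30  [(if S.idx then S.fin else B.lim) + 6]
33. n18.mk = "uv"  [terminal]
34. n19.sig = 13  [terminal]
35. n17.mk = -3  [C.live * 2 - 63]
36. n17.pre = false  [g.sig > 13]
37. n7.key = 18  [(if S.idx then C.mk else S.hot) + 21]
38. n0.idx = false  [D.cnt == false]
39. n0.hot = 12  [12]
40. n0.fin = -6  [D.env + B.key - 29]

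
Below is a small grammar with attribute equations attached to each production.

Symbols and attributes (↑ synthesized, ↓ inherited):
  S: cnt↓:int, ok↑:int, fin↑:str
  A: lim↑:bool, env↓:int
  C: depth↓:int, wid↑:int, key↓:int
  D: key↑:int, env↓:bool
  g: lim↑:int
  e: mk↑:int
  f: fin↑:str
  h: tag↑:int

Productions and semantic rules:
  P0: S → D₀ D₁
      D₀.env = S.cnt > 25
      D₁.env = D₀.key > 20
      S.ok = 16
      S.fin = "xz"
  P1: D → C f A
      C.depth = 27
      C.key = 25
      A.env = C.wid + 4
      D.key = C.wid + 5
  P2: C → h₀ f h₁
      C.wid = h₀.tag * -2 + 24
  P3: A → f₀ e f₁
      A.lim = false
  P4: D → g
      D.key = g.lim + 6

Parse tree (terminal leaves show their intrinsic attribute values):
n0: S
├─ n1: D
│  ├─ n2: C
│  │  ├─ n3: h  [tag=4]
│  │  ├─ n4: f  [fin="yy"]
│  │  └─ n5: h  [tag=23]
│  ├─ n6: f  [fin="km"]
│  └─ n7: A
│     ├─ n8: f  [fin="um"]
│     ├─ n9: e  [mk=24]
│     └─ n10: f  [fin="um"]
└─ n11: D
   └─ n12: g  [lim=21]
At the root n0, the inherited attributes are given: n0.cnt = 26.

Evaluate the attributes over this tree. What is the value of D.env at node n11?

1. n0.cnt = 26  [given at root]
2. n1.env = true  [S.cnt > 25]
3. n2.depth = 27  [27]
4. n2.key = 25  [25]
5. n3.tag = 4  [terminal]
6. n4.fin = "yy"  [terminal]
7. n5.tag = 23  [terminal]
8. n2.wid = 16  [h₀.tag * -2 + 24]
9. n6.fin = "km"  [terminal]
10. n7.env = 20  [C.wid + 4]
11. n8.fin = "um"  [terminal]
12. n9.mk = 24  [terminal]
13. n10.fin = "um"  [terminal]
14. n7.lim = false  [false]
15. n1.key = 21  [C.wid + 5]
16. n11.env = true  [D₀.key > 20]
17. n12.lim = 21  [terminal]
18. n11.key = 27  [g.lim + 6]
19. n0.ok = 16  [16]
20. n0.fin = "xz"  ["xz"]

true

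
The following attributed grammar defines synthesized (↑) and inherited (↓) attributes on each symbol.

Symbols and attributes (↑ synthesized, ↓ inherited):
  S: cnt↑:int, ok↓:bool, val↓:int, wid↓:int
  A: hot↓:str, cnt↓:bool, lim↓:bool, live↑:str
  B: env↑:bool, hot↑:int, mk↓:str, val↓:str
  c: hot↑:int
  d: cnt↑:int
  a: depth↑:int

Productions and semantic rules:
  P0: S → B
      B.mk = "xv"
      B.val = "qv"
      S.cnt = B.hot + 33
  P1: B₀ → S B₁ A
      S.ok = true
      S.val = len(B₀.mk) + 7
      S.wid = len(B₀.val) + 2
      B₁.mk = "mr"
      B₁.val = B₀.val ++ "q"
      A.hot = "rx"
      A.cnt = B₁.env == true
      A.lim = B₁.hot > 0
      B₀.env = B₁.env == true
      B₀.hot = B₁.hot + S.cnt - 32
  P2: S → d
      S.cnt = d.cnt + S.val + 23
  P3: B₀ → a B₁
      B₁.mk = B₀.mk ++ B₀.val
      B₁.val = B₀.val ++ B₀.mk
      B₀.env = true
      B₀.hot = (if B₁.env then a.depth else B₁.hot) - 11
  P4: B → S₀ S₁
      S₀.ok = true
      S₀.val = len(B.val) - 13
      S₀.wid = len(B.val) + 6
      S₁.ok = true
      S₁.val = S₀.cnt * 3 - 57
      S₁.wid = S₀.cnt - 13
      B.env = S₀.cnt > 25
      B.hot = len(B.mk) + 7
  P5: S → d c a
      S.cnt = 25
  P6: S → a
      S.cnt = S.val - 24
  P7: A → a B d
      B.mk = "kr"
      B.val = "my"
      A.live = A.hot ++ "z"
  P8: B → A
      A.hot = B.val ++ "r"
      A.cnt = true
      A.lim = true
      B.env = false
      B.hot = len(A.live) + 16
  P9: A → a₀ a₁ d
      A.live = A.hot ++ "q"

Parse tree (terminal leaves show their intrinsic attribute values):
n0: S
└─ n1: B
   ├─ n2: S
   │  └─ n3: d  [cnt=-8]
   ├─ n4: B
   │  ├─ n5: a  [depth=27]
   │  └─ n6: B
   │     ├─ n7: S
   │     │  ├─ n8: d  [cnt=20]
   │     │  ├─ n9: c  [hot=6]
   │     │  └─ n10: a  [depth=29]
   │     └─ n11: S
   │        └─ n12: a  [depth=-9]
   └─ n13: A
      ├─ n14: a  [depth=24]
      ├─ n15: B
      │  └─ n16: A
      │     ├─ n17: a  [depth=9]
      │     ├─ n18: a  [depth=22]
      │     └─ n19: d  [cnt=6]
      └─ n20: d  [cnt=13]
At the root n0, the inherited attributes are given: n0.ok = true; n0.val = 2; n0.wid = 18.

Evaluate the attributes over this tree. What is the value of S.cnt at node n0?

26

1. n0.ok = true  [given at root]
2. n0.val = 2  [given at root]
3. n0.wid = 18  [given at root]
4. n1.mk = "xv"  ["xv"]
5. n1.val = "qv"  ["qv"]
6. n2.ok = true  [true]
7. n2.val = 9  [len(B₀.mk) + 7]
8. n2.wid = 4  [len(B₀.val) + 2]
9. n3.cnt = -8  [terminal]
10. n2.cnt = 24  [d.cnt + S.val + 23]
11. n4.mk = "mr"  ["mr"]
12. n4.val = "qvq"  [B₀.val ++ "q"]
13. n5.depth = 27  [terminal]
14. n6.mk = "mrqvq"  [B₀.mk ++ B₀.val]
15. n6.val = "qvqmr"  [B₀.val ++ B₀.mk]
16. n7.ok = true  [true]
17. n7.val = -8  [len(B.val) - 13]
18. n7.wid = 11  [len(B.val) + 6]
19. n8.cnt = 20  [terminal]
20. n9.hot = 6  [terminal]
21. n10.depth = 29  [terminal]
22. n7.cnt = 25  [25]
23. n11.ok = true  [true]
24. n11.val = 18  [S₀.cnt * 3 - 57]
25. n11.wid = 12  [S₀.cnt - 13]
26. n12.depth = -9  [terminal]
27. n11.cnt = -6  [S.val - 24]
28. n6.env = false  [S₀.cnt > 25]
29. n6.hot = 12  [len(B.mk) + 7]
30. n4.env = true  [true]
31. n4.hot = 1  [(if B₁.env then a.depth else B₁.hot) - 11]
32. n13.hot = "rx"  ["rx"]
33. n13.cnt = true  [B₁.env == true]
34. n13.lim = true  [B₁.hot > 0]
35. n14.depth = 24  [terminal]
36. n15.mk = "kr"  ["kr"]
37. n15.val = "my"  ["my"]
38. n16.hot = "myr"  [B.val ++ "r"]
39. n16.cnt = true  [true]
40. n16.lim = true  [true]
41. n17.depth = 9  [terminal]
42. n18.depth = 22  [terminal]
43. n19.cnt = 6  [terminal]
44. n16.live = "myrq"  [A.hot ++ "q"]
45. n15.env = false  [false]
46. n15.hot = 20  [len(A.live) + 16]
47. n20.cnt = 13  [terminal]
48. n13.live = "rxz"  [A.hot ++ "z"]
49. n1.env = true  [B₁.env == true]
50. n1.hot = -7  [B₁.hot + S.cnt - 32]
51. n0.cnt = 26  [B.hot + 33]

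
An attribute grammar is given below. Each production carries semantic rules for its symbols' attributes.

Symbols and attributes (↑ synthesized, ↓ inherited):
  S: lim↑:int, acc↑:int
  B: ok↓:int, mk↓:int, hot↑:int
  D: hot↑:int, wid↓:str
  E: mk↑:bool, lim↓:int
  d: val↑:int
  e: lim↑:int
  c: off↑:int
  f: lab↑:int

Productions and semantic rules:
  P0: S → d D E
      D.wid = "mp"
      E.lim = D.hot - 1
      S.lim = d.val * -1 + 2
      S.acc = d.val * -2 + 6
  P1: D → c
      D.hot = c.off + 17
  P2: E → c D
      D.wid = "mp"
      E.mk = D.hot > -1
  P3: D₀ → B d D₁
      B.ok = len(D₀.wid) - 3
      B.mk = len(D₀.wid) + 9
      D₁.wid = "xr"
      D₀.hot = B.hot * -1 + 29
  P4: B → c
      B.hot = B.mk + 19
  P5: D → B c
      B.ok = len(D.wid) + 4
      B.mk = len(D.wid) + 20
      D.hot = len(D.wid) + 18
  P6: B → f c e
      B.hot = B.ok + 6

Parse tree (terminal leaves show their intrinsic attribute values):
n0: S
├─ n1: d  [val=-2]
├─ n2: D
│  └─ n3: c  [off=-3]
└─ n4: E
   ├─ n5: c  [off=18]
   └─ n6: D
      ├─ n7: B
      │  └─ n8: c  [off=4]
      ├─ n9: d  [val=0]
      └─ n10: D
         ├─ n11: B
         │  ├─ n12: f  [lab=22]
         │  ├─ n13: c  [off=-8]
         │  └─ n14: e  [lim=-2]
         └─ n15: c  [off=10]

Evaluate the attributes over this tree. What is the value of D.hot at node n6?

1. n1.val = -2  [terminal]
2. n2.wid = "mp"  ["mp"]
3. n3.off = -3  [terminal]
4. n2.hot = 14  [c.off + 17]
5. n4.lim = 13  [D.hot - 1]
6. n5.off = 18  [terminal]
7. n6.wid = "mp"  ["mp"]
8. n7.ok = -1  [len(D₀.wid) - 3]
9. n7.mk = 11  [len(D₀.wid) + 9]
10. n8.off = 4  [terminal]
11. n7.hot = 30  [B.mk + 19]
12. n9.val = 0  [terminal]
13. n10.wid = "xr"  ["xr"]
14. n11.ok = 6  [len(D.wid) + 4]
15. n11.mk = 22  [len(D.wid) + 20]
16. n12.lab = 22  [terminal]
17. n13.off = -8  [terminal]
18. n14.lim = -2  [terminal]
19. n11.hot = 12  [B.ok + 6]
20. n15.off = 10  [terminal]
21. n10.hot = 20  [len(D.wid) + 18]
22. n6.hot = -1  [B.hot * -1 + 29]
23. n4.mk = false  [D.hot > -1]
24. n0.lim = 4  [d.val * -1 + 2]
25. n0.acc = 10  [d.val * -2 + 6]

-1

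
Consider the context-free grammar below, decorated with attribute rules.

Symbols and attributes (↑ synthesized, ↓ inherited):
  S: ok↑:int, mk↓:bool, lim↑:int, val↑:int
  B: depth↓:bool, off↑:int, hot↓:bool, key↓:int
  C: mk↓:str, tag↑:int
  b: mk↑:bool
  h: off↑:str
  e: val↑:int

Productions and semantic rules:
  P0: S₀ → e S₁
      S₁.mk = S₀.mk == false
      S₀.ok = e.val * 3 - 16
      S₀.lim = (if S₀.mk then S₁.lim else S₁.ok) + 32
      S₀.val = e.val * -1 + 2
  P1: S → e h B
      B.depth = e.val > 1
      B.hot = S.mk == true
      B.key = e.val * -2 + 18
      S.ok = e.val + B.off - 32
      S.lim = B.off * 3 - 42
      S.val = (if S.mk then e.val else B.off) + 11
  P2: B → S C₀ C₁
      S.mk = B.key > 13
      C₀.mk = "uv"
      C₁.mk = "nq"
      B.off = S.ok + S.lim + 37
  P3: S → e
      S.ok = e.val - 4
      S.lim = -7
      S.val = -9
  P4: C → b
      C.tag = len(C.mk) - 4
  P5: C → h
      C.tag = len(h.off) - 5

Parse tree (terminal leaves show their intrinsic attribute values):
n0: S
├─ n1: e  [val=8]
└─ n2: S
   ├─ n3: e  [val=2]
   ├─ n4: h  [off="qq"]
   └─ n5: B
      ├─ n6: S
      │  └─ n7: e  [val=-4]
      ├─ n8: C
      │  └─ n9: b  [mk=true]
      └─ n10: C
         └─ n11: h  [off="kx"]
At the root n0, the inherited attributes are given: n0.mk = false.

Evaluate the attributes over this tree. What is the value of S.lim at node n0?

24

1. n0.mk = false  [given at root]
2. n1.val = 8  [terminal]
3. n2.mk = true  [S₀.mk == false]
4. n3.val = 2  [terminal]
5. n4.off = "qq"  [terminal]
6. n5.depth = true  [e.val > 1]
7. n5.hot = true  [S.mk == true]
8. n5.key = 14  [e.val * -2 + 18]
9. n6.mk = true  [B.key > 13]
10. n7.val = -4  [terminal]
11. n6.ok = -8  [e.val - 4]
12. n6.lim = -7  [-7]
13. n6.val = -9  [-9]
14. n8.mk = "uv"  ["uv"]
15. n9.mk = true  [terminal]
16. n8.tag = -2  [len(C.mk) - 4]
17. n10.mk = "nq"  ["nq"]
18. n11.off = "kx"  [terminal]
19. n10.tag = -3  [len(h.off) - 5]
20. n5.off = 22  [S.ok + S.lim + 37]
21. n2.ok = -8  [e.val + B.off - 32]
22. n2.lim = 24  [B.off * 3 - 42]
23. n2.val = 13  [(if S.mk then e.val else B.off) + 11]
24. n0.ok = 8  [e.val * 3 - 16]
25. n0.lim = 24  [(if S₀.mk then S₁.lim else S₁.ok) + 32]
26. n0.val = -6  [e.val * -1 + 2]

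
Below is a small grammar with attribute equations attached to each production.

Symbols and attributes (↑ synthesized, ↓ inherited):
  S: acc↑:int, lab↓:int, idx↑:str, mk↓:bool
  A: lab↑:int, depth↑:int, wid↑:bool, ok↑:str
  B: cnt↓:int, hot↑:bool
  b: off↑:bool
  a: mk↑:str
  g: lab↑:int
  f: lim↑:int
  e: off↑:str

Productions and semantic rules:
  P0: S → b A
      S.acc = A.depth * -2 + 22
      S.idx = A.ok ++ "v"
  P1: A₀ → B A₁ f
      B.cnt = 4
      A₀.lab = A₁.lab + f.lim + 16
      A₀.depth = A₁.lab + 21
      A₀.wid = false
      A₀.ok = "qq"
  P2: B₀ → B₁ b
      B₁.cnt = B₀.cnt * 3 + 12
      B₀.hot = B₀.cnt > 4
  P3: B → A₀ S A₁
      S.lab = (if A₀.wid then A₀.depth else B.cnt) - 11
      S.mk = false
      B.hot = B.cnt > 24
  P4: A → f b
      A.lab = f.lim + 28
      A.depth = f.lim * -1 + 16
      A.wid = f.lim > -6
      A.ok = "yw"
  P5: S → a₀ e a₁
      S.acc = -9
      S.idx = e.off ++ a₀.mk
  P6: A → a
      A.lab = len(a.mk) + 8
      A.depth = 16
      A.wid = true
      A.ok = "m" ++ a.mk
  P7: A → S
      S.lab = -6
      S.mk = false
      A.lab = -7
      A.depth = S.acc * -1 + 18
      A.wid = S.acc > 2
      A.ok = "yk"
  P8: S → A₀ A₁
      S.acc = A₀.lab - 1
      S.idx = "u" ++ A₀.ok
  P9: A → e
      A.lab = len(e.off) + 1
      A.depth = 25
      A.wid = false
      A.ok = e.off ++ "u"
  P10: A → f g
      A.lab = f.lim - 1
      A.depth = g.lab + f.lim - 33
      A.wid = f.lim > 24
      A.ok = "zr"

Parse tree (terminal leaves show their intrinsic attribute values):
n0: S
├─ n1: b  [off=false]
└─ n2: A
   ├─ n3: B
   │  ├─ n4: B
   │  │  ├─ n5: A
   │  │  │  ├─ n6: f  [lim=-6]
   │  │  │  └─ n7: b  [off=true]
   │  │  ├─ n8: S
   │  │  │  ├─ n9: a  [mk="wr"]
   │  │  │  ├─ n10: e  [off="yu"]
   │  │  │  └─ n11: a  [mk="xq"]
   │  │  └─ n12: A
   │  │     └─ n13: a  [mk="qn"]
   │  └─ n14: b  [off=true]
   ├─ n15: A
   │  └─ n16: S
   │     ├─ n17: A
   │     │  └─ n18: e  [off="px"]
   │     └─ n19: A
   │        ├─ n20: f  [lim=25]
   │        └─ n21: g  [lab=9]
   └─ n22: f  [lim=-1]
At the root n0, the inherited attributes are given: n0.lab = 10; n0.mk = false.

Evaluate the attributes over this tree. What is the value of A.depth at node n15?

1. n0.lab = 10  [given at root]
2. n0.mk = false  [given at root]
3. n1.off = false  [terminal]
4. n3.cnt = 4  [4]
5. n4.cnt = 24  [B₀.cnt * 3 + 12]
6. n6.lim = -6  [terminal]
7. n7.off = true  [terminal]
8. n5.lab = 22  [f.lim + 28]
9. n5.depth = 22  [f.lim * -1 + 16]
10. n5.wid = false  [f.lim > -6]
11. n5.ok = "yw"  ["yw"]
12. n8.lab = 13  [(if A₀.wid then A₀.depth else B.cnt) - 11]
13. n8.mk = false  [false]
14. n9.mk = "wr"  [terminal]
15. n10.off = "yu"  [terminal]
16. n11.mk = "xq"  [terminal]
17. n8.acc = -9  [-9]
18. n8.idx = "yuwr"  [e.off ++ a₀.mk]
19. n13.mk = "qn"  [terminal]
20. n12.lab = 10  [len(a.mk) + 8]
21. n12.depth = 16  [16]
22. n12.wid = true  [true]
23. n12.ok = "mqn"  ["m" ++ a.mk]
24. n4.hot = false  [B.cnt > 24]
25. n14.off = true  [terminal]
26. n3.hot = false  [B₀.cnt > 4]
27. n16.lab = -6  [-6]
28. n16.mk = false  [false]
29. n18.off = "px"  [terminal]
30. n17.lab = 3  [len(e.off) + 1]
31. n17.depth = 25  [25]
32. n17.wid = false  [false]
33. n17.ok = "pxu"  [e.off ++ "u"]
34. n20.lim = 25  [terminal]
35. n21.lab = 9  [terminal]
36. n19.lab = 24  [f.lim - 1]
37. n19.depth = 1  [g.lab + f.lim - 33]
38. n19.wid = true  [f.lim > 24]
39. n19.ok = "zr"  ["zr"]
40. n16.acc = 2  [A₀.lab - 1]
41. n16.idx = "upxu"  ["u" ++ A₀.ok]
42. n15.lab = -7  [-7]
43. n15.depth = 16  [S.acc * -1 + 18]
44. n15.wid = false  [S.acc > 2]
45. n15.ok = "yk"  ["yk"]
46. n22.lim = -1  [terminal]
47. n2.lab = 8  [A₁.lab + f.lim + 16]
48. n2.depth = 14  [A₁.lab + 21]
49. n2.wid = false  [false]
50. n2.ok = "qq"  ["qq"]
51. n0.acc = -6  [A.depth * -2 + 22]
52. n0.idx = "qqv"  [A.ok ++ "v"]

16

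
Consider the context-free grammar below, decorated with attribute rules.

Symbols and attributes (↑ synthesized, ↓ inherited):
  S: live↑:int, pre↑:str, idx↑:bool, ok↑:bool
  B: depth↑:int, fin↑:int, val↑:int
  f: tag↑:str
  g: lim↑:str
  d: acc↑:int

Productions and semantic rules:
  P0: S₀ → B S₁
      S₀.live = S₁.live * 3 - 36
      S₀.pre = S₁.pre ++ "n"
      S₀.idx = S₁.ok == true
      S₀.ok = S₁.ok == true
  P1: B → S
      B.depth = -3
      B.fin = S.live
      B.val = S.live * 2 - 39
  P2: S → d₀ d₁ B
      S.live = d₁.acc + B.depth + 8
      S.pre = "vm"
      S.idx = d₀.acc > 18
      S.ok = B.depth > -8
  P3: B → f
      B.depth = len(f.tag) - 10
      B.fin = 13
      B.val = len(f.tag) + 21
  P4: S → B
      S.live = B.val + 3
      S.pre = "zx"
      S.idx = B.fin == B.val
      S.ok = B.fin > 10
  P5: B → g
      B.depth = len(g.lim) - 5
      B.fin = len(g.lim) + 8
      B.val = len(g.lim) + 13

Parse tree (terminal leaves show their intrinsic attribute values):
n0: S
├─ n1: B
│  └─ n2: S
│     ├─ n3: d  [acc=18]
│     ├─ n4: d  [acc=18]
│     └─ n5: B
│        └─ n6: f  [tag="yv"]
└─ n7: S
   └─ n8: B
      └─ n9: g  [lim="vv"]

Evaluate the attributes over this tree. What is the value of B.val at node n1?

1. n3.acc = 18  [terminal]
2. n4.acc = 18  [terminal]
3. n6.tag = "yv"  [terminal]
4. n5.depth = -8  [len(f.tag) - 10]
5. n5.fin = 13  [13]
6. n5.val = 23  [len(f.tag) + 21]
7. n2.live = 18  [d₁.acc + B.depth + 8]
8. n2.pre = "vm"  ["vm"]
9. n2.idx = false  [d₀.acc > 18]
10. n2.ok = false  [B.depth > -8]
11. n1.depth = -3  [-3]
12. n1.fin = 18  [S.live]
13. n1.val = -3  [S.live * 2 - 39]
14. n9.lim = "vv"  [terminal]
15. n8.depth = -3  [len(g.lim) - 5]
16. n8.fin = 10  [len(g.lim) + 8]
17. n8.val = 15  [len(g.lim) + 13]
18. n7.live = 18  [B.val + 3]
19. n7.pre = "zx"  ["zx"]
20. n7.idx = false  [B.fin == B.val]
21. n7.ok = false  [B.fin > 10]
22. n0.live = 18  [S₁.live * 3 - 36]
23. n0.pre = "zxn"  [S₁.pre ++ "n"]
24. n0.idx = false  [S₁.ok == true]
25. n0.ok = false  [S₁.ok == true]

-3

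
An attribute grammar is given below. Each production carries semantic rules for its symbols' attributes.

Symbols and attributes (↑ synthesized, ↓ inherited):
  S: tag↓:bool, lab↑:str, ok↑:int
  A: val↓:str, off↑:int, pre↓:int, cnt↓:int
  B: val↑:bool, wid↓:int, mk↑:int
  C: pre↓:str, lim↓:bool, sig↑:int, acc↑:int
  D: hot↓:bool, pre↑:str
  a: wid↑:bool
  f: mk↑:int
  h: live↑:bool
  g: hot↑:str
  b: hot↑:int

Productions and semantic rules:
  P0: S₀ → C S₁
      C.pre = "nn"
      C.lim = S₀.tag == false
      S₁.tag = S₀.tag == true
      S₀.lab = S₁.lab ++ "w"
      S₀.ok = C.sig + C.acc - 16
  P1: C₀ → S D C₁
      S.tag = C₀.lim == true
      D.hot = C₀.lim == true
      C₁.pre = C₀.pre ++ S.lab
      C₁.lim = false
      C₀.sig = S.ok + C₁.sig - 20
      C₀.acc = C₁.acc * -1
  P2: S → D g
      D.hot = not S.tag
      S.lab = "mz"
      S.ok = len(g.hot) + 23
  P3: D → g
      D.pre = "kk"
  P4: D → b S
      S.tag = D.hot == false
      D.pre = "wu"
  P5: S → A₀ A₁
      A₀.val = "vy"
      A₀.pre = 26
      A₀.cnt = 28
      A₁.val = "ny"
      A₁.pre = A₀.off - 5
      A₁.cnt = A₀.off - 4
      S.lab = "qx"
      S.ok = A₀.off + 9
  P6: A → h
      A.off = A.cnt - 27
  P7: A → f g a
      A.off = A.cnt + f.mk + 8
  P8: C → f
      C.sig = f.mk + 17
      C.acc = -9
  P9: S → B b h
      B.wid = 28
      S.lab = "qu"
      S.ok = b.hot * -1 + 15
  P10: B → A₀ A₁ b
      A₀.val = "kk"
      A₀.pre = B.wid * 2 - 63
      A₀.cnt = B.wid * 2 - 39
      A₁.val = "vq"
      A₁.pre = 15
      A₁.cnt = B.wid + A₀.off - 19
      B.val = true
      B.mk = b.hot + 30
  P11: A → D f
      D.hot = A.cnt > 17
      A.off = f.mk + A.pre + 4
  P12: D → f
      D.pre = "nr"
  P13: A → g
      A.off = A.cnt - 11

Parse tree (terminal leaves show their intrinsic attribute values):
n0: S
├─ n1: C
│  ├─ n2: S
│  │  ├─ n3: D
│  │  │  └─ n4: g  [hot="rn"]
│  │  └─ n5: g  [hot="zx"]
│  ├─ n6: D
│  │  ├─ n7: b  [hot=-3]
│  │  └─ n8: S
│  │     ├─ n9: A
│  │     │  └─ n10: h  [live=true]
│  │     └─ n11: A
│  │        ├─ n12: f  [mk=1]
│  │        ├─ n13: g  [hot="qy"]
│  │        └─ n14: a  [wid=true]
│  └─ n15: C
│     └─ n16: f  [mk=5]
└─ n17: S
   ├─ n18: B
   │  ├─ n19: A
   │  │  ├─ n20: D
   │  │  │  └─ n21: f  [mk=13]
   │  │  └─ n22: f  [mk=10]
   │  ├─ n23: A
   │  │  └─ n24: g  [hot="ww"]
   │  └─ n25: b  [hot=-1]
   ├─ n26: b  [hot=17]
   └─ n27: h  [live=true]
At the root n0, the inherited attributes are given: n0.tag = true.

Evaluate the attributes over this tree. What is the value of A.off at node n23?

1. n0.tag = true  [given at root]
2. n1.pre = "nn"  ["nn"]
3. n1.lim = false  [S₀.tag == false]
4. n2.tag = false  [C₀.lim == true]
5. n3.hot = true  [not S.tag]
6. n4.hot = "rn"  [terminal]
7. n3.pre = "kk"  ["kk"]
8. n5.hot = "zx"  [terminal]
9. n2.lab = "mz"  ["mz"]
10. n2.ok = 25  [len(g.hot) + 23]
11. n6.hot = false  [C₀.lim == true]
12. n7.hot = -3  [terminal]
13. n8.tag = true  [D.hot == false]
14. n9.val = "vy"  ["vy"]
15. n9.pre = 26  [26]
16. n9.cnt = 28  [28]
17. n10.live = true  [terminal]
18. n9.off = 1  [A.cnt - 27]
19. n11.val = "ny"  ["ny"]
20. n11.pre = -4  [A₀.off - 5]
21. n11.cnt = -3  [A₀.off - 4]
22. n12.mk = 1  [terminal]
23. n13.hot = "qy"  [terminal]
24. n14.wid = true  [terminal]
25. n11.off = 6  [A.cnt + f.mk + 8]
26. n8.lab = "qx"  ["qx"]
27. n8.ok = 10  [A₀.off + 9]
28. n6.pre = "wu"  ["wu"]
29. n15.pre = "nnmz"  [C₀.pre ++ S.lab]
30. n15.lim = false  [false]
31. n16.mk = 5  [terminal]
32. n15.sig = 22  [f.mk + 17]
33. n15.acc = -9  [-9]
34. n1.sig = 27  [S.ok + C₁.sig - 20]
35. n1.acc = 9  [C₁.acc * -1]
36. n17.tag = true  [S₀.tag == true]
37. n18.wid = 28  [28]
38. n19.val = "kk"  ["kk"]
39. n19.pre = -7  [B.wid * 2 - 63]
40. n19.cnt = 17  [B.wid * 2 - 39]
41. n20.hot = false  [A.cnt > 17]
42. n21.mk = 13  [terminal]
43. n20.pre = "nr"  ["nr"]
44. n22.mk = 10  [terminal]
45. n19.off = 7  [f.mk + A.pre + 4]
46. n23.val = "vq"  ["vq"]
47. n23.pre = 15  [15]
48. n23.cnt = 16  [B.wid + A₀.off - 19]
49. n24.hot = "ww"  [terminal]
50. n23.off = 5  [A.cnt - 11]
51. n25.hot = -1  [terminal]
52. n18.val = true  [true]
53. n18.mk = 29  [b.hot + 30]
54. n26.hot = 17  [terminal]
55. n27.live = true  [terminal]
56. n17.lab = "qu"  ["qu"]
57. n17.ok = -2  [b.hot * -1 + 15]
58. n0.lab = "quw"  [S₁.lab ++ "w"]
59. n0.ok = 20  [C.sig + C.acc - 16]

5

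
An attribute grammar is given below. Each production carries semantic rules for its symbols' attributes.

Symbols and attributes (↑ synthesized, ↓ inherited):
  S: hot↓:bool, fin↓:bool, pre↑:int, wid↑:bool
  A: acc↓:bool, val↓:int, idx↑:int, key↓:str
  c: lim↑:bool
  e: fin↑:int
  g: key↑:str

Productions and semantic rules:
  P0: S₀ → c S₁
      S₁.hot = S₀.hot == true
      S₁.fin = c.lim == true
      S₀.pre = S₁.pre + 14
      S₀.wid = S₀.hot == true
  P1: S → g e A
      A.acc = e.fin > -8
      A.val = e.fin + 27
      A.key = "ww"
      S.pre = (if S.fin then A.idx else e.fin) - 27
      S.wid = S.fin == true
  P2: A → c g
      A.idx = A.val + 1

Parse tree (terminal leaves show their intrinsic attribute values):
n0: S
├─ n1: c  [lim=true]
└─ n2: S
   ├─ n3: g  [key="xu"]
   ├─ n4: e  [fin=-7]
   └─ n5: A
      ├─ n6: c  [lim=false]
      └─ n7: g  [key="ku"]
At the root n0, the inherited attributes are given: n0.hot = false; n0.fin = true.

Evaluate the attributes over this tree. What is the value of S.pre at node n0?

8

1. n0.hot = false  [given at root]
2. n0.fin = true  [given at root]
3. n1.lim = true  [terminal]
4. n2.hot = false  [S₀.hot == true]
5. n2.fin = true  [c.lim == true]
6. n3.key = "xu"  [terminal]
7. n4.fin = -7  [terminal]
8. n5.acc = true  [e.fin > -8]
9. n5.val = 20  [e.fin + 27]
10. n5.key = "ww"  ["ww"]
11. n6.lim = false  [terminal]
12. n7.key = "ku"  [terminal]
13. n5.idx = 21  [A.val + 1]
14. n2.pre = -6  [(if S.fin then A.idx else e.fin) - 27]
15. n2.wid = true  [S.fin == true]
16. n0.pre = 8  [S₁.pre + 14]
17. n0.wid = false  [S₀.hot == true]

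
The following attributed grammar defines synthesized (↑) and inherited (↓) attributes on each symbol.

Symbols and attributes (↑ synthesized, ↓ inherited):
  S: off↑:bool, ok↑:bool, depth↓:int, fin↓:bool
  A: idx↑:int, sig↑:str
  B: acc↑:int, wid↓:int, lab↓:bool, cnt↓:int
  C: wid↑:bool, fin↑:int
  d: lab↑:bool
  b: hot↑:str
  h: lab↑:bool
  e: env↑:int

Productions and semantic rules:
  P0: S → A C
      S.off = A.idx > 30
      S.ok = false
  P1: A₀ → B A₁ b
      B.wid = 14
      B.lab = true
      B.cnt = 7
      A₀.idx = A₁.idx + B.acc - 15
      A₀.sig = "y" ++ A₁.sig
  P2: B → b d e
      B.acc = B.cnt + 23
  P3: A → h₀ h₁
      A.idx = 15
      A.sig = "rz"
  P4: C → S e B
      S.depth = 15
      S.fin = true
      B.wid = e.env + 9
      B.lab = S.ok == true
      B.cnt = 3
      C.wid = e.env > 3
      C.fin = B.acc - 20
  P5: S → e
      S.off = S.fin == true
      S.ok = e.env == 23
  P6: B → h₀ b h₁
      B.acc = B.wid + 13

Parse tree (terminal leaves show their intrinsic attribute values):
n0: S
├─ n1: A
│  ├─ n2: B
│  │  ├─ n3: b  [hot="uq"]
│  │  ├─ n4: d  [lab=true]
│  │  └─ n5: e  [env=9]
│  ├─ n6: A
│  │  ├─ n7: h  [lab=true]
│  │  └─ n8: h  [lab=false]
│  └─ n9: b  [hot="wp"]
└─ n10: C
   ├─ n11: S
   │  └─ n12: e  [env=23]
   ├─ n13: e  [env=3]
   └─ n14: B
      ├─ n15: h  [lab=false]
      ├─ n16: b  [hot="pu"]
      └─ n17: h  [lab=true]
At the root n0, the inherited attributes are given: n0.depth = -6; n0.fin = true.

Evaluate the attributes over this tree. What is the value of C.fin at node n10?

5

1. n0.depth = -6  [given at root]
2. n0.fin = true  [given at root]
3. n2.wid = 14  [14]
4. n2.lab = true  [true]
5. n2.cnt = 7  [7]
6. n3.hot = "uq"  [terminal]
7. n4.lab = true  [terminal]
8. n5.env = 9  [terminal]
9. n2.acc = 30  [B.cnt + 23]
10. n7.lab = true  [terminal]
11. n8.lab = false  [terminal]
12. n6.idx = 15  [15]
13. n6.sig = "rz"  ["rz"]
14. n9.hot = "wp"  [terminal]
15. n1.idx = 30  [A₁.idx + B.acc - 15]
16. n1.sig = "yrz"  ["y" ++ A₁.sig]
17. n11.depth = 15  [15]
18. n11.fin = true  [true]
19. n12.env = 23  [terminal]
20. n11.off = true  [S.fin == true]
21. n11.ok = true  [e.env == 23]
22. n13.env = 3  [terminal]
23. n14.wid = 12  [e.env + 9]
24. n14.lab = true  [S.ok == true]
25. n14.cnt = 3  [3]
26. n15.lab = false  [terminal]
27. n16.hot = "pu"  [terminal]
28. n17.lab = true  [terminal]
29. n14.acc = 25  [B.wid + 13]
30. n10.wid = false  [e.env > 3]
31. n10.fin = 5  [B.acc - 20]
32. n0.off = false  [A.idx > 30]
33. n0.ok = false  [false]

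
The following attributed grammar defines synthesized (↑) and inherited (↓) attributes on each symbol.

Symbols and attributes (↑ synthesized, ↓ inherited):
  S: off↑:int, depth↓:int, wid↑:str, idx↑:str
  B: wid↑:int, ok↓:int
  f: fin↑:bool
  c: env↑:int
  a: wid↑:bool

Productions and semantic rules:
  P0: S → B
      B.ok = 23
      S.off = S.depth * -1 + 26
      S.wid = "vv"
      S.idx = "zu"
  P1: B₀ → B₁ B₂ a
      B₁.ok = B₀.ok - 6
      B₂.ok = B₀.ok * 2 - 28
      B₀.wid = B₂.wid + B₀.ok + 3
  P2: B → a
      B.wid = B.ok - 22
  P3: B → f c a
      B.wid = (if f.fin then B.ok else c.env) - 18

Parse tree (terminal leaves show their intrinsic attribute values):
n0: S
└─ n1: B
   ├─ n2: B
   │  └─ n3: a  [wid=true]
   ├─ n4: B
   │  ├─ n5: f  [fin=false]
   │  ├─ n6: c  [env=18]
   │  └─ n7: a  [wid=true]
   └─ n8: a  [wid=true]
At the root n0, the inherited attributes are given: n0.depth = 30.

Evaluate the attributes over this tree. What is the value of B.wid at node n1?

26

1. n0.depth = 30  [given at root]
2. n1.ok = 23  [23]
3. n2.ok = 17  [B₀.ok - 6]
4. n3.wid = true  [terminal]
5. n2.wid = -5  [B.ok - 22]
6. n4.ok = 18  [B₀.ok * 2 - 28]
7. n5.fin = false  [terminal]
8. n6.env = 18  [terminal]
9. n7.wid = true  [terminal]
10. n4.wid = 0  [(if f.fin then B.ok else c.env) - 18]
11. n8.wid = true  [terminal]
12. n1.wid = 26  [B₂.wid + B₀.ok + 3]
13. n0.off = -4  [S.depth * -1 + 26]
14. n0.wid = "vv"  ["vv"]
15. n0.idx = "zu"  ["zu"]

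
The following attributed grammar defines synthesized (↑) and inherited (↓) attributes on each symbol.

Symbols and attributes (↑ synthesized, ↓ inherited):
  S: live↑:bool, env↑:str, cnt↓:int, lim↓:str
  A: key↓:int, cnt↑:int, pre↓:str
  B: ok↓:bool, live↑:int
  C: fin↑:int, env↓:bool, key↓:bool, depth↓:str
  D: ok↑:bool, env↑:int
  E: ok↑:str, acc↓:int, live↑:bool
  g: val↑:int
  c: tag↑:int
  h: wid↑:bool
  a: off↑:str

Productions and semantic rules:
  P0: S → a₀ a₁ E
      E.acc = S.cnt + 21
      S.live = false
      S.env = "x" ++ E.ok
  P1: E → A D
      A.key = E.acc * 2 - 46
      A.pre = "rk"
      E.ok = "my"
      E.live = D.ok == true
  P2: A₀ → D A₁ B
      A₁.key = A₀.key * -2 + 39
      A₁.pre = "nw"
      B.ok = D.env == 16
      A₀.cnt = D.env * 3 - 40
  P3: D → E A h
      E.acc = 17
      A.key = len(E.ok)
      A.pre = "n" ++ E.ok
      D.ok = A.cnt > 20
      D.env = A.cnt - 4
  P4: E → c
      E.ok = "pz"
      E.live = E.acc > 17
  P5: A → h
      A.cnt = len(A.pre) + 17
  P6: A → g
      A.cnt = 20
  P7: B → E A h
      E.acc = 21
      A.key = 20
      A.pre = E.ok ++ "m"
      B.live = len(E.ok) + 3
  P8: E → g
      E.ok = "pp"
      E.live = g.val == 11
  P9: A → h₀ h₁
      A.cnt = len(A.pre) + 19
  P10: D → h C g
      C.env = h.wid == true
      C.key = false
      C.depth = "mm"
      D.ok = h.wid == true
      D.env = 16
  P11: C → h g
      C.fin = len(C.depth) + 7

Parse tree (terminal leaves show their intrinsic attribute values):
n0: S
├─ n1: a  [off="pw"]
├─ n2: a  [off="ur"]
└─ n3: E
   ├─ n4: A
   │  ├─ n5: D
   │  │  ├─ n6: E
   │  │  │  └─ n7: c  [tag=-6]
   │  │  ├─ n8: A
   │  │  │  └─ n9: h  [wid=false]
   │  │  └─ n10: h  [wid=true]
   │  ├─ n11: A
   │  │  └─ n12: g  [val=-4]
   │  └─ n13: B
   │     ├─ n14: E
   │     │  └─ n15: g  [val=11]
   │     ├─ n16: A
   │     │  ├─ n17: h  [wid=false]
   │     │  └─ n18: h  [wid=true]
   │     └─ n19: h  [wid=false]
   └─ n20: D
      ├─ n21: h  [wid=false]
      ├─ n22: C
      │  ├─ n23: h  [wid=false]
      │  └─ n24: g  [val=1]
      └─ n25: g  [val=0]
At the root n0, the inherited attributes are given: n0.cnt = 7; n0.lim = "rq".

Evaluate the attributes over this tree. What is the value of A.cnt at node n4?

8

1. n0.cnt = 7  [given at root]
2. n0.lim = "rq"  [given at root]
3. n1.off = "pw"  [terminal]
4. n2.off = "ur"  [terminal]
5. n3.acc = 28  [S.cnt + 21]
6. n4.key = 10  [E.acc * 2 - 46]
7. n4.pre = "rk"  ["rk"]
8. n6.acc = 17  [17]
9. n7.tag = -6  [terminal]
10. n6.ok = "pz"  ["pz"]
11. n6.live = false  [E.acc > 17]
12. n8.key = 2  [len(E.ok)]
13. n8.pre = "npz"  ["n" ++ E.ok]
14. n9.wid = false  [terminal]
15. n8.cnt = 20  [len(A.pre) + 17]
16. n10.wid = true  [terminal]
17. n5.ok = false  [A.cnt > 20]
18. n5.env = 16  [A.cnt - 4]
19. n11.key = 19  [A₀.key * -2 + 39]
20. n11.pre = "nw"  ["nw"]
21. n12.val = -4  [terminal]
22. n11.cnt = 20  [20]
23. n13.ok = true  [D.env == 16]
24. n14.acc = 21  [21]
25. n15.val = 11  [terminal]
26. n14.ok = "pp"  ["pp"]
27. n14.live = true  [g.val == 11]
28. n16.key = 20  [20]
29. n16.pre = "ppm"  [E.ok ++ "m"]
30. n17.wid = false  [terminal]
31. n18.wid = true  [terminal]
32. n16.cnt = 22  [len(A.pre) + 19]
33. n19.wid = false  [terminal]
34. n13.live = 5  [len(E.ok) + 3]
35. n4.cnt = 8  [D.env * 3 - 40]
36. n21.wid = false  [terminal]
37. n22.env = false  [h.wid == true]
38. n22.key = false  [false]
39. n22.depth = "mm"  ["mm"]
40. n23.wid = false  [terminal]
41. n24.val = 1  [terminal]
42. n22.fin = 9  [len(C.depth) + 7]
43. n25.val = 0  [terminal]
44. n20.ok = false  [h.wid == true]
45. n20.env = 16  [16]
46. n3.ok = "my"  ["my"]
47. n3.live = false  [D.ok == true]
48. n0.live = false  [false]
49. n0.env = "xmy"  ["x" ++ E.ok]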